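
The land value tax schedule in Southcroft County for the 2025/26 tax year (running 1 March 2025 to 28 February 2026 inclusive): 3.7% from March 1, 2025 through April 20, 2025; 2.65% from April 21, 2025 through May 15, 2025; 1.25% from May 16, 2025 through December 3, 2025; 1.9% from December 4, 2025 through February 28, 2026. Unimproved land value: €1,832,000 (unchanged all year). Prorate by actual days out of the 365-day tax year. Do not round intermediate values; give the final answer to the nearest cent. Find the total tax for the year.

€33,766.52

March 1 – April 20, 2025: 51 days at 3.7% → €1,832,000 × 3.7% × 51/365 = €9,471.1890
April 21 – May 15, 2025: 25 days at 2.65% → €1,832,000 × 2.65% × 25/365 = €3,325.2055
May 16 – December 3, 2025: 202 days at 1.25% → €1,832,000 × 1.25% × 202/365 = €12,673.4247
December 4, 2025 – February 28, 2026: 87 days at 1.9% → €1,832,000 × 1.9% × 87/365 = €8,296.7014
Total = €33,766.5205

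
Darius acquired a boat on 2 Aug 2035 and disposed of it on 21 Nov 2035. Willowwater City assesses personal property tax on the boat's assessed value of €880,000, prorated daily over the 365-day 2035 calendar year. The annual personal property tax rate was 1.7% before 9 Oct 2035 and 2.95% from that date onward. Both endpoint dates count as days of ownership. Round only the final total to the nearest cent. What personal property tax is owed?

€5,916.49

2 Aug – 8 Oct 2035: 68 days at 1.7% → €880,000 × 1.7% × 68/365 = €2,787.0685
9 Oct – 21 Nov 2035: 44 days at 2.95% → €880,000 × 2.95% × 44/365 = €3,129.4247
Total = €5,916.4932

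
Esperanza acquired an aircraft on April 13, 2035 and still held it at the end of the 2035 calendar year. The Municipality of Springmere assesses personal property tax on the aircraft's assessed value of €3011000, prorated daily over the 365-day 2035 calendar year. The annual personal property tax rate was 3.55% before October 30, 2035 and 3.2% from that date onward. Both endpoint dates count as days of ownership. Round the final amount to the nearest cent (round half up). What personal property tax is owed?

April 13 – October 29, 2035: 200 days at 3.55% → €3011000 × 3.55% × 200/365 = €58570.1370
October 30 – December 31, 2035: 63 days at 3.2% → €3011000 × 3.2% × 63/365 = €16630.6192
Total = €75200.7562

€75200.76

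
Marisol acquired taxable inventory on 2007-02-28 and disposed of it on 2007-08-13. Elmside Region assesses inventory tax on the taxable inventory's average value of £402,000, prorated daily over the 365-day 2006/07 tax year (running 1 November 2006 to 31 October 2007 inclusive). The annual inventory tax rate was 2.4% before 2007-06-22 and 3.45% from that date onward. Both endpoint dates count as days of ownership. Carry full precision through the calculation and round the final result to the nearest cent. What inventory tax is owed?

2007-02-28 to 2007-06-21: 114 days at 2.4% → £402,000 × 2.4% × 114/365 = £3,013.3479
2007-06-22 to 2007-08-13: 53 days at 3.45% → £402,000 × 3.45% × 53/365 = £2,013.8548
Total = £5,027.2027

£5,027.20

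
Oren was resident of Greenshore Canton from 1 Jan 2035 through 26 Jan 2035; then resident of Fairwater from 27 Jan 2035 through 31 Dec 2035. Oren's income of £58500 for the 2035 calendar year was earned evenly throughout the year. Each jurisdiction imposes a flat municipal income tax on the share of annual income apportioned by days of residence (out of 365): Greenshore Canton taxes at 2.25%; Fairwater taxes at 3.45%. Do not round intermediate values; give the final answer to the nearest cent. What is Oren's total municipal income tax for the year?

Greenshore Canton, 1 Jan – 26 Jan 2035: 26 days → £58500 × 2.25% × 26/365 = £93.7603
Fairwater, 27 Jan – 31 Dec 2035: 339 days → £58500 × 3.45% × 339/365 = £1874.4842
Total = £1968.2445

£1968.24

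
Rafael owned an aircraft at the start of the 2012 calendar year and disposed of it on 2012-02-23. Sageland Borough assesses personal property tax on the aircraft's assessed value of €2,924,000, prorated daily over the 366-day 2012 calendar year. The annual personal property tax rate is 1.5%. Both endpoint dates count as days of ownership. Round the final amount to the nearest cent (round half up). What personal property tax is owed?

€6,471.15

Days held (2012-01-01 to 2012-02-23): 54 out of 366
Tax = €2,924,000 × 1.5% × 54/366 = €6,471.1475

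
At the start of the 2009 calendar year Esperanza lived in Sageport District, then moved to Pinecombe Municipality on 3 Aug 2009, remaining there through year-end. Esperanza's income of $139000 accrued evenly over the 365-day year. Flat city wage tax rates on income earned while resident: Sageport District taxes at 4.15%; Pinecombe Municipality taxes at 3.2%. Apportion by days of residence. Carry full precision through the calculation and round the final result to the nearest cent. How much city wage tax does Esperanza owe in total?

Sageport District, 1 Jan – 2 Aug 2009: 214 days → $139000 × 4.15% × 214/365 = $3382.0795
Pinecombe Municipality, 3 Aug – 31 Dec 2009: 151 days → $139000 × 3.2% × 151/365 = $1840.1315
Total = $5222.2110

$5222.21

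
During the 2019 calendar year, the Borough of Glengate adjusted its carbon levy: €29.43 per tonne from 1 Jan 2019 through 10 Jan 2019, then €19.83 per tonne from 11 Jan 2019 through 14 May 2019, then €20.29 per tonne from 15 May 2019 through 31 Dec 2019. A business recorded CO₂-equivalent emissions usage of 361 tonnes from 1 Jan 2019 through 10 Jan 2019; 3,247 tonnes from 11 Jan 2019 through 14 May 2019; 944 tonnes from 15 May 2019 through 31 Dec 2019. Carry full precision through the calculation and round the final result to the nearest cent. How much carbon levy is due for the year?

€94,166.00

1 Jan – 10 Jan 2019: 361 tonnes at €29.43/tonne → €10,624.23
11 Jan – 14 May 2019: 3,247 tonnes at €19.83/tonne → €64,388.01
15 May – 31 Dec 2019: 944 tonnes at €20.29/tonne → €19,153.76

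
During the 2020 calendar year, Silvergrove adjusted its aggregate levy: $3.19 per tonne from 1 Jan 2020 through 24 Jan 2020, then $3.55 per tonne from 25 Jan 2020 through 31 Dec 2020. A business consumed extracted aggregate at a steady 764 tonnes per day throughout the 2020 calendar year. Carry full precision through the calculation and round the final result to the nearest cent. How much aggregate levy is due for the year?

1 Jan – 24 Jan 2020: 24 days × 764 tonnes/day = 18,336 tonnes at $3.19/tonne → $58491.84
25 Jan – 31 Dec 2020: 342 days × 764 tonnes/day = 261,288 tonnes at $3.55/tonne → $927572.40

$986064.24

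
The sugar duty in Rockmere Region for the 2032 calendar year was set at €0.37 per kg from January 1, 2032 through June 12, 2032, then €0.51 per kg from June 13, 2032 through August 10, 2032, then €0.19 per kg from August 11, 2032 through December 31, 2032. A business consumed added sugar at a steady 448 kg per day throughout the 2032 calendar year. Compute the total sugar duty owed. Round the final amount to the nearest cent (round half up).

January 1 – June 12, 2032: 164 days × 448 kg/day = 73,472 kg at €0.37/kg → €27,184.64
June 13 – August 10, 2032: 59 days × 448 kg/day = 26,432 kg at €0.51/kg → €13,480.32
August 11 – December 31, 2032: 143 days × 448 kg/day = 64,064 kg at €0.19/kg → €12,172.16

€52,837.12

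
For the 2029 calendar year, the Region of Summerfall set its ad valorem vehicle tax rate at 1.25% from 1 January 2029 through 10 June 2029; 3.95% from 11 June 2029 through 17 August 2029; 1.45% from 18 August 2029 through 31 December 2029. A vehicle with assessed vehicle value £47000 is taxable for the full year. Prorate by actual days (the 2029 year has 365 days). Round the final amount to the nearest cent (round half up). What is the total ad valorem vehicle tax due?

1 January – 10 June 2029: 161 days at 1.25% → £47000 × 1.25% × 161/365 = £259.1438
11 June – 17 August 2029: 68 days at 3.95% → £47000 × 3.95% × 68/365 = £345.8685
18 August – 31 December 2029: 136 days at 1.45% → £47000 × 1.45% × 136/365 = £253.9288
Total = £858.9411

£858.94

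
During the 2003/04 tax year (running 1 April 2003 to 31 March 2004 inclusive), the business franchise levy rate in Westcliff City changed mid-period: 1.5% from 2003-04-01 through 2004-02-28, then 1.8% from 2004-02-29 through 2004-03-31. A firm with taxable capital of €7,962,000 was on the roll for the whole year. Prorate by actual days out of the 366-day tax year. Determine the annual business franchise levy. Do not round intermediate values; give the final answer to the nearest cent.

2003-04-01 to 2004-02-28: 334 days at 1.5% → €7,962,000 × 1.5% × 334/366 = €108,988.0328
2004-02-29 to 2004-03-31: 32 days at 1.8% → €7,962,000 × 1.8% × 32/366 = €12,530.3607
Total = €121,518.3934

€121,518.39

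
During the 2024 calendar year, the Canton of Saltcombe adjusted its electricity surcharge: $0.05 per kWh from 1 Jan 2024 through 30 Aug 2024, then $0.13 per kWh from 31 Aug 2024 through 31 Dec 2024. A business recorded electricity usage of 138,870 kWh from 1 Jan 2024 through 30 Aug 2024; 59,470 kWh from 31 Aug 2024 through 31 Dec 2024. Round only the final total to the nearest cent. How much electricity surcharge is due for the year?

1 Jan – 30 Aug 2024: 138,870 kWh at $0.05/kWh → $6,943.50
31 Aug – 31 Dec 2024: 59,470 kWh at $0.13/kWh → $7,731.10

$14,674.60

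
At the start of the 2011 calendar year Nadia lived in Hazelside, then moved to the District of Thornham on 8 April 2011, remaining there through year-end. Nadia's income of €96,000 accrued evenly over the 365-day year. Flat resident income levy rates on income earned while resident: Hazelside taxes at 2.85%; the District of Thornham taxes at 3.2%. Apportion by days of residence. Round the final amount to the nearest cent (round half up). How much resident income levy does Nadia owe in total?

€2,982.71

Hazelside, 1 January – 7 April 2011: 97 days → €96,000 × 2.85% × 97/365 = €727.1014
The District of Thornham, 8 April – 31 December 2011: 268 days → €96,000 × 3.2% × 268/365 = €2,255.6055
Total = €2,982.7068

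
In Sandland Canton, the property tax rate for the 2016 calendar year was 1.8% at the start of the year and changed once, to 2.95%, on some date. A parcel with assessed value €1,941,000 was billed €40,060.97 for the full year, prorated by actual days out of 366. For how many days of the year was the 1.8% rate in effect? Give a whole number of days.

282 days

Let d = days at the first rate; then 366 − d days at the second rate.
€1,941,000 × [1.8%·d + 2.95%·(366−d)] / 366 = €40,060.97
Solving gives d = 282, so the new rate took effect on 9 Oct 2016.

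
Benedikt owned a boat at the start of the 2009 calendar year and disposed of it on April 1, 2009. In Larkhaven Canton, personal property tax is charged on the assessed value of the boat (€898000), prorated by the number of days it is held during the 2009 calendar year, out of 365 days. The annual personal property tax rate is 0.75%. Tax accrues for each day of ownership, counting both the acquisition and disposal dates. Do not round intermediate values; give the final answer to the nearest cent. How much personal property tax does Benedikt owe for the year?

€1679.14

Days held (January 1 – April 1, 2009): 91 out of 365
Tax = €898000 × 0.75% × 91/365 = €1679.1370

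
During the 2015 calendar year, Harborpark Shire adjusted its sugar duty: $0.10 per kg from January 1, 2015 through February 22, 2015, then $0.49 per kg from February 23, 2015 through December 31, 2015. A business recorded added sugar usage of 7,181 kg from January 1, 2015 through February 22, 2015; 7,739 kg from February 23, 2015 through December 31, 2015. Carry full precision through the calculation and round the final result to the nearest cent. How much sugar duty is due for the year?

January 1 – February 22, 2015: 7,181 kg at $0.10/kg → $718.10
February 23 – December 31, 2015: 7,739 kg at $0.49/kg → $3,792.11

$4,510.21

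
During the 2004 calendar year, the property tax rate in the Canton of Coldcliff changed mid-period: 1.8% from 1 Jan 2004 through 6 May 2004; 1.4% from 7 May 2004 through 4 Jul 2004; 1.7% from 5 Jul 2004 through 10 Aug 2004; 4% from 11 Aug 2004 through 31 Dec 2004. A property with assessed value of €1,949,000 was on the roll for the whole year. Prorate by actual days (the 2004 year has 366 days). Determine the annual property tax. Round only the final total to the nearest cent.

1 Jan – 6 May 2004: 127 days at 1.8% → €1,949,000 × 1.8% × 127/366 = €12,173.2623
7 May – 4 Jul 2004: 59 days at 1.4% → €1,949,000 × 1.4% × 59/366 = €4,398.5628
5 Jul – 10 Aug 2004: 37 days at 1.7% → €1,949,000 × 1.7% × 37/366 = €3,349.5109
11 Aug – 31 Dec 2004: 143 days at 4% → €1,949,000 × 4% × 143/366 = €30,459.7814
Total = €50,381.1175

€50,381.12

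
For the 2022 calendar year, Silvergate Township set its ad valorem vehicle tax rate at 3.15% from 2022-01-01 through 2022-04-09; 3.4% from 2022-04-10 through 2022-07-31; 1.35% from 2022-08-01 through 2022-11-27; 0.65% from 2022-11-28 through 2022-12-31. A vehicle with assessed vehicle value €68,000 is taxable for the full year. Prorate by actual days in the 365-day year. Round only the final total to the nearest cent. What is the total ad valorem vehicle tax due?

2022-01-01 to 2022-04-09: 99 days at 3.15% → €68,000 × 3.15% × 99/365 = €580.9808
2022-04-10 to 2022-07-31: 113 days at 3.4% → €68,000 × 3.4% × 113/365 = €715.7699
2022-08-01 to 2022-11-27: 119 days at 1.35% → €68,000 × 1.35% × 119/365 = €299.2932
2022-11-28 to 2022-12-31: 34 days at 0.65% → €68,000 × 0.65% × 34/365 = €41.1726
Total = €1,637.2164

€1,637.22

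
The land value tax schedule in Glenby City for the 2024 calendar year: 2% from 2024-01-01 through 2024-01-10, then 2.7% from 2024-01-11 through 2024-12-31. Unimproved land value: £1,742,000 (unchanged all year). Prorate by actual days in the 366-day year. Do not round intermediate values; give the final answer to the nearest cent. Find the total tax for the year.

£46,700.83

2024-01-01 to 2024-01-10: 10 days at 2% → £1,742,000 × 2% × 10/366 = £951.9126
2024-01-11 to 2024-12-31: 356 days at 2.7% → £1,742,000 × 2.7% × 356/366 = £45,748.9180
Total = £46,700.8306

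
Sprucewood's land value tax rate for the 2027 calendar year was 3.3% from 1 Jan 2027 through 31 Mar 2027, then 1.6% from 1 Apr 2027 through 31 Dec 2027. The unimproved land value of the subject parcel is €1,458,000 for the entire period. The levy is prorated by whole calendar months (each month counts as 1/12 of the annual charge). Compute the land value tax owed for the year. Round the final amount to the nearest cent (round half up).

1 Jan – 31 Mar 2027: 3 months at 3.3% → €1,458,000 × 3.3% × 3/12 = €12,028.5000
1 Apr – 31 Dec 2027: 9 months at 1.6% → €1,458,000 × 1.6% × 9/12 = €17,496.0000
Total = €29,524.5000

€29,524.50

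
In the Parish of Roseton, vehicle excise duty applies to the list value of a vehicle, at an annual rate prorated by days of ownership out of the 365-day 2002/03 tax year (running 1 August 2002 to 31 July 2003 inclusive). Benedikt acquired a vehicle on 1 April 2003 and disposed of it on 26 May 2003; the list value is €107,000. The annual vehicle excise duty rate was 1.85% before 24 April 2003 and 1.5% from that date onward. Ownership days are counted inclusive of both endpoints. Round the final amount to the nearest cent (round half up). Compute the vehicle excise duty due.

1 April – 23 April 2003: 23 days at 1.85% → €107,000 × 1.85% × 23/365 = €124.7356
24 April – 26 May 2003: 33 days at 1.5% → €107,000 × 1.5% × 33/365 = €145.1096
Total = €269.8452

€269.85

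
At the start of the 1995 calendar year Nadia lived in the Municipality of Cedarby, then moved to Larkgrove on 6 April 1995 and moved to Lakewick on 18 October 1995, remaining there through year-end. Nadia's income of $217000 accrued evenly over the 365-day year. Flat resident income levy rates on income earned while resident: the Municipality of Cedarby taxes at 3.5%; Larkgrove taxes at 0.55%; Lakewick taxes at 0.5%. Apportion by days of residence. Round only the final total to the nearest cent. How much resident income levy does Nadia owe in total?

The Municipality of Cedarby, 1 January – 5 April 1995: 95 days → $217000 × 3.5% × 95/365 = $1976.7808
Larkgrove, 6 April – 17 October 1995: 195 days → $217000 × 0.55% × 195/365 = $637.6233
Lakewick, 18 October – 31 December 1995: 75 days → $217000 × 0.5% × 75/365 = $222.9452
Total = $2837.3493

$2837.35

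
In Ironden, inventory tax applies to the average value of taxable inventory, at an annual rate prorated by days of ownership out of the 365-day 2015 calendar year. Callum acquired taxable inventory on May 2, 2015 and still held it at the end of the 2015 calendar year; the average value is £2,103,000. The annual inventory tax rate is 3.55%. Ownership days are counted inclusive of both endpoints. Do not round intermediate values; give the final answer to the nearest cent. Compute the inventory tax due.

Days held (May 2 – December 31, 2015): 244 out of 365
Tax = £2,103,000 × 3.55% × 244/365 = £49,907.3589

£49,907.36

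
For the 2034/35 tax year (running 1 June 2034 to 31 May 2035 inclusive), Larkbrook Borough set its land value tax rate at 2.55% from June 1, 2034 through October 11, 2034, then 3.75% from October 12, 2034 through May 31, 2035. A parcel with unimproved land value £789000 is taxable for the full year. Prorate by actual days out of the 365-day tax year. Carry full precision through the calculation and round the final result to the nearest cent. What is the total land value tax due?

£26137.52

June 1 – October 11, 2034: 133 days at 2.55% → £789000 × 2.55% × 133/365 = £7331.2151
October 12, 2034 – May 31, 2035: 232 days at 3.75% → £789000 × 3.75% × 232/365 = £18806.3014
Total = £26137.5164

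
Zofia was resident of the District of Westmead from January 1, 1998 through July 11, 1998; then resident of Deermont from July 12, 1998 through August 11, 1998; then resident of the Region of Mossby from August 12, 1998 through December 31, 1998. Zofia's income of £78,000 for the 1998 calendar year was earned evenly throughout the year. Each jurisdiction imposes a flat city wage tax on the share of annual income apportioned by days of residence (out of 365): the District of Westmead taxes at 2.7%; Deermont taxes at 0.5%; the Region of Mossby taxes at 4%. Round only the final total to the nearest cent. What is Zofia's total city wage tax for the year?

The District of Westmead, January 1 – July 11, 1998: 192 days → £78,000 × 2.7% × 192/365 = £1,107.8137
Deermont, July 12 – August 11, 1998: 31 days → £78,000 × 0.5% × 31/365 = £33.1233
The Region of Mossby, August 12 – December 31, 1998: 142 days → £78,000 × 4% × 142/365 = £1,213.8082
Total = £2,354.7452

£2,354.75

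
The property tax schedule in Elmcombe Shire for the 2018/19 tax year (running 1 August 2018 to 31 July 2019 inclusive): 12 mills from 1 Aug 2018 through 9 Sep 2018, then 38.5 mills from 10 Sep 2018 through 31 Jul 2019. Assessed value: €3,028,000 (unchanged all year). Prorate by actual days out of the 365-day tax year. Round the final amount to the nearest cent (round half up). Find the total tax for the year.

1 Aug – 9 Sep 2018: 40 days at 12 mills → €3,028,000 × 1.2% × 40/365 = €3,982.0274
10 Sep 2018 – 31 Jul 2019: 325 days at 38.5 mills → €3,028,000 × 3.85% × 325/365 = €103,802.3288
Total = €107,784.3562

€107,784.36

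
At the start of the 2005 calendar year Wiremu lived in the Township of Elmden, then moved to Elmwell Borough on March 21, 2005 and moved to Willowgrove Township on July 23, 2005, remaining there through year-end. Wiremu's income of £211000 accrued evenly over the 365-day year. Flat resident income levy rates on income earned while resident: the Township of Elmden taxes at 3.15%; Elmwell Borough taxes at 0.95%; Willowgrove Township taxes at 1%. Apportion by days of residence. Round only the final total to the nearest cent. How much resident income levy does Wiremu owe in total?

The Township of Elmden, January 1 – March 20, 2005: 79 days → £211000 × 3.15% × 79/365 = £1438.5575
Elmwell Borough, March 21 – July 22, 2005: 124 days → £211000 × 0.95% × 124/365 = £680.9808
Willowgrove Township, July 23 – December 31, 2005: 162 days → £211000 × 1% × 162/365 = £936.4932
Total = £3056.0315

£3056.03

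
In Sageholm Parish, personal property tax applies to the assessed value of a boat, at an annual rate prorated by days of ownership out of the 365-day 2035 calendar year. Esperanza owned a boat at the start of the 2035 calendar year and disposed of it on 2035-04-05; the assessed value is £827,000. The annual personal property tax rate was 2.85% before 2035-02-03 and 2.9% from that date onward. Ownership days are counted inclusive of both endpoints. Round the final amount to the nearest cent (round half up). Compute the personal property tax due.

£6,204.77

2035-01-01 to 2035-02-02: 33 days at 2.85% → £827,000 × 2.85% × 33/365 = £2,130.9411
2035-02-03 to 2035-04-05: 62 days at 2.9% → £827,000 × 2.9% × 62/365 = £4,073.8247
Total = £6,204.7658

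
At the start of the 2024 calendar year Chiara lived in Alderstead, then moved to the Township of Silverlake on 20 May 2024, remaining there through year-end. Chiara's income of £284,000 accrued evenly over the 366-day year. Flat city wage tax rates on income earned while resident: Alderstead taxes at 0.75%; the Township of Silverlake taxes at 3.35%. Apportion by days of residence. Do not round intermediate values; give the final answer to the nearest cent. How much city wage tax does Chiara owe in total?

£6,689.52

Alderstead, 1 January – 19 May 2024: 140 days → £284,000 × 0.75% × 140/366 = £814.7541
The Township of Silverlake, 20 May – 31 December 2024: 226 days → £284,000 × 3.35% × 226/366 = £5,874.7650
Total = £6,689.5191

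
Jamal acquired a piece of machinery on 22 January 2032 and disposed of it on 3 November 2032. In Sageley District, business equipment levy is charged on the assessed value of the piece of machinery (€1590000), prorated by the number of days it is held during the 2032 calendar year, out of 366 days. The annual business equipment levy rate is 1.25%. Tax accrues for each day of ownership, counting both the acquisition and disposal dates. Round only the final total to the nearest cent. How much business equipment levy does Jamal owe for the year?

€15585.04

Days held (22 January – 3 November 2032): 287 out of 366
Tax = €1590000 × 1.25% × 287/366 = €15585.0410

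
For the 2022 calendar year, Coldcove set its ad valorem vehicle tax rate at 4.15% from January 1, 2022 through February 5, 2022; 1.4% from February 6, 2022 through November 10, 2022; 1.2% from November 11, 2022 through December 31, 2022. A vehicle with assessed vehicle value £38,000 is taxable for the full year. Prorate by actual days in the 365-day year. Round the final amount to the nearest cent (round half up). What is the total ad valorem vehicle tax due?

£624.45

January 1 – February 5, 2022: 36 days at 4.15% → £38,000 × 4.15% × 36/365 = £155.5397
February 6 – November 10, 2022: 278 days at 1.4% → £38,000 × 1.4% × 278/365 = £405.1945
November 11 – December 31, 2022: 51 days at 1.2% → £38,000 × 1.2% × 51/365 = £63.7151
Total = £624.4493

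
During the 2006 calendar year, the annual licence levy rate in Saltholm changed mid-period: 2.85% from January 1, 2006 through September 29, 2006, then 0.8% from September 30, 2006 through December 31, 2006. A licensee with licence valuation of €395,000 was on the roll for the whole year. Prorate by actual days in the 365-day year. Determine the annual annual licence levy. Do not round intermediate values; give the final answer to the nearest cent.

€9,194.30

January 1 – September 29, 2006: 272 days at 2.85% → €395,000 × 2.85% × 272/365 = €8,389.1507
September 30 – December 31, 2006: 93 days at 0.8% → €395,000 × 0.8% × 93/365 = €805.1507
Total = €9,194.3014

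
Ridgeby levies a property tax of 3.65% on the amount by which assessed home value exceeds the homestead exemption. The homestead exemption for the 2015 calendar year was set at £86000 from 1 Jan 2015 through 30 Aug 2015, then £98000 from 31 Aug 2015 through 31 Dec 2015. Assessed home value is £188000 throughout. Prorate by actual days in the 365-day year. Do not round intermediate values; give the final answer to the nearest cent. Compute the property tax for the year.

£3575.40

1 Jan – 30 Aug 2015: 242 days, exemption £86000 → (£188000 − £86000) × 3.65% × 242/365 = £2468.4000
31 Aug – 31 Dec 2015: 123 days, exemption £98000 → (£188000 − £98000) × 3.65% × 123/365 = £1107.0000
Total = £3575.4000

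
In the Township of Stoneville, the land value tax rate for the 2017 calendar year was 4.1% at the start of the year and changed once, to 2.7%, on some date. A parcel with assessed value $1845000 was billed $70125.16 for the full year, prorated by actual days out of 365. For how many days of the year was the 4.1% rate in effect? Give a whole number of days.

Let d = days at the first rate; then 365 − d days at the second rate.
$1845000 × [4.1%·d + 2.7%·(365−d)] / 365 = $70125.16
Solving gives d = 287, so the new rate took effect on 15 Oct 2017.

287 days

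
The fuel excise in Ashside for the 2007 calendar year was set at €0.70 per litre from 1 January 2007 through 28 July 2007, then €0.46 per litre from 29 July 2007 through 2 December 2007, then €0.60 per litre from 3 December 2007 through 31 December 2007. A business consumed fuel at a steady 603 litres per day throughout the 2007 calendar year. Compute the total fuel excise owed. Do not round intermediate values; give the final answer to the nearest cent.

1 January – 28 July 2007: 209 days × 603 litres/day = 126,027 litres at €0.70/litre → €88,218.90
29 July – 2 December 2007: 127 days × 603 litres/day = 76,581 litres at €0.46/litre → €35,227.26
3 December – 31 December 2007: 29 days × 603 litres/day = 17,487 litres at €0.60/litre → €10,492.20

€133,938.36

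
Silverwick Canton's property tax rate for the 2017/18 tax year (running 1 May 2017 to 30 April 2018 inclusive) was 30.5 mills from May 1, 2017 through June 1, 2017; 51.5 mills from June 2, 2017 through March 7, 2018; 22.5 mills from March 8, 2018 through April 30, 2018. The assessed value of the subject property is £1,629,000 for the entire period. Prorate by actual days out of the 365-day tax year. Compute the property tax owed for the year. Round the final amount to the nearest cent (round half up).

£73,905.28

May 1 – June 1, 2017: 32 days at 30.5 mills → £1,629,000 × 3.05% × 32/365 = £4,355.9014
June 2, 2017 – March 7, 2018: 279 days at 51.5 mills → £1,629,000 × 5.15% × 279/365 = £64,126.8123
March 8 – April 30, 2018: 54 days at 22.5 mills → £1,629,000 × 2.25% × 54/365 = £5,422.5616
Total = £73,905.2753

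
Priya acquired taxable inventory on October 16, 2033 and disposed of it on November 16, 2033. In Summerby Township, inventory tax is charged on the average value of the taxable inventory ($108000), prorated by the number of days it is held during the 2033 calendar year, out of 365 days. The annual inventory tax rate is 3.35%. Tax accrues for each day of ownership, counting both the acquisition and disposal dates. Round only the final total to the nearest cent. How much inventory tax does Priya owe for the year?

Days held (October 16 – November 16, 2033): 32 out of 365
Tax = $108000 × 3.35% × 32/365 = $317.1945

$317.19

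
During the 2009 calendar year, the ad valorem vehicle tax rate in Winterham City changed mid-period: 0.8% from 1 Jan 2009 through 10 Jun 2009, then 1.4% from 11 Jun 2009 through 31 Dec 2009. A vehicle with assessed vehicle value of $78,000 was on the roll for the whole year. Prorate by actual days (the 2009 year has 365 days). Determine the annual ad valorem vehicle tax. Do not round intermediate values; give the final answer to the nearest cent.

$885.57

1 Jan – 10 Jun 2009: 161 days at 0.8% → $78,000 × 0.8% × 161/365 = $275.2438
11 Jun – 31 Dec 2009: 204 days at 1.4% → $78,000 × 1.4% × 204/365 = $610.3233
Total = $885.5671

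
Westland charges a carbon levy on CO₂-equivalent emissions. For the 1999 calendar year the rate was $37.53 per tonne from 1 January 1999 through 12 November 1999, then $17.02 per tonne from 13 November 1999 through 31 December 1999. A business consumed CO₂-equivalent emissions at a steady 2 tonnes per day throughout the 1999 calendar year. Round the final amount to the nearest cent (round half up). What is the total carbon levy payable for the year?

1 January – 12 November 1999: 316 days × 2 tonnes/day = 632 tonnes at $37.53/tonne → $23,718.96
13 November – 31 December 1999: 49 days × 2 tonnes/day = 98 tonnes at $17.02/tonne → $1,667.96

$25,386.92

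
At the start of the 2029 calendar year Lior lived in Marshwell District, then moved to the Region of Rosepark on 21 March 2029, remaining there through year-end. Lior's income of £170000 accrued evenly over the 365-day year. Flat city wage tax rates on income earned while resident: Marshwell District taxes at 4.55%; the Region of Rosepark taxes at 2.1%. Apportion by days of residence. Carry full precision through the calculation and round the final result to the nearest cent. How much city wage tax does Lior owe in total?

Marshwell District, 1 January – 20 March 2029: 79 days → £170000 × 4.55% × 79/365 = £1674.1507
The Region of Rosepark, 21 March – 31 December 2029: 286 days → £170000 × 2.1% × 286/365 = £2797.3151
Total = £4471.4658

£4471.47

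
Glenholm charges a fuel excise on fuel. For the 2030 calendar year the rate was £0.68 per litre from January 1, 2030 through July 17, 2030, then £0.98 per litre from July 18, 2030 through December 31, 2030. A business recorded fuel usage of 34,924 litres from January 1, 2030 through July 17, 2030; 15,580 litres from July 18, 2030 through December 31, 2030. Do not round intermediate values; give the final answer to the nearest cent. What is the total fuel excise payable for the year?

£39,016.72

January 1 – July 17, 2030: 34,924 litres at £0.68/litre → £23,748.32
July 18 – December 31, 2030: 15,580 litres at £0.98/litre → £15,268.40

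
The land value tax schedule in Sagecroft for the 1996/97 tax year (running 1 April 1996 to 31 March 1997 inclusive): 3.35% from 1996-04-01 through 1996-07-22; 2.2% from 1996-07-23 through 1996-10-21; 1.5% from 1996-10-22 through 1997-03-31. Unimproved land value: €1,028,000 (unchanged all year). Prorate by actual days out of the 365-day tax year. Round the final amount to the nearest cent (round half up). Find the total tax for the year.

1996-04-01 to 1996-07-22: 113 days at 3.35% → €1,028,000 × 3.35% × 113/365 = €10,661.6274
1996-07-23 to 1996-10-21: 91 days at 2.2% → €1,028,000 × 2.2% × 91/365 = €5,638.5096
1996-10-22 to 1997-03-31: 161 days at 1.5% → €1,028,000 × 1.5% × 161/365 = €6,801.6986
Total = €23,101.8356

€23,101.84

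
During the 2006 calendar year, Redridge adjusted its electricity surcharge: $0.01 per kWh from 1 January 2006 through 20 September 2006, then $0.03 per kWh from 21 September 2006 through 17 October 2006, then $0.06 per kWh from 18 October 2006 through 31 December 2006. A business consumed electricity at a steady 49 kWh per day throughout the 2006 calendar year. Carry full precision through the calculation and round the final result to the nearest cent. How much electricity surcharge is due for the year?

$389.06

1 January – 20 September 2006: 263 days × 49 kWh/day = 12,887 kWh at $0.01/kWh → $128.87
21 September – 17 October 2006: 27 days × 49 kWh/day = 1,323 kWh at $0.03/kWh → $39.69
18 October – 31 December 2006: 75 days × 49 kWh/day = 3,675 kWh at $0.06/kWh → $220.50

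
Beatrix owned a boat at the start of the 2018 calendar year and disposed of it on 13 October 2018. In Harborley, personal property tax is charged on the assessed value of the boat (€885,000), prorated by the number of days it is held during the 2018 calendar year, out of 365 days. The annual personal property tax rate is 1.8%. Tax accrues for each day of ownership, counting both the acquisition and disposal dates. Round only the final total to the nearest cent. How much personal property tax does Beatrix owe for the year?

Days held (1 January – 13 October 2018): 286 out of 365
Tax = €885,000 × 1.8% × 286/365 = €12,482.1370

€12,482.14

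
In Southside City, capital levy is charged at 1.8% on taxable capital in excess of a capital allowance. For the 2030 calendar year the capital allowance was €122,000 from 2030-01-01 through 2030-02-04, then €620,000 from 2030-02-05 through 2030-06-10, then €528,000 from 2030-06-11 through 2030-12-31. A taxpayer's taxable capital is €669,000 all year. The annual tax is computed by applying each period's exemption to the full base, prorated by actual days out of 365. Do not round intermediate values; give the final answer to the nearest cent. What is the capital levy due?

2030-01-01 to 2030-02-04: 35 days, exemption €122,000 → (€669,000 − €122,000) × 1.8% × 35/365 = €944.1370
2030-02-05 to 2030-06-10: 126 days, exemption €620,000 → (€669,000 − €620,000) × 1.8% × 126/365 = €304.4712
2030-06-11 to 2030-12-31: 204 days, exemption €528,000 → (€669,000 − €528,000) × 1.8% × 204/365 = €1,418.4986
Total = €2,667.1068

€2,667.11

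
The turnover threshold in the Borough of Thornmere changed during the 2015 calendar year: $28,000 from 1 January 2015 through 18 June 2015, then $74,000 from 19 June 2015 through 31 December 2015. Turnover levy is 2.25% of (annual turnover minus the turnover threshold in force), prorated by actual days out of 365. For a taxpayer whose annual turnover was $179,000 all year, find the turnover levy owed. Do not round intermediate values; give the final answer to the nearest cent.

1 January – 18 June 2015: 169 days, exemption $28,000 → ($179,000 − $28,000) × 2.25% × 169/365 = $1,573.0890
19 June – 31 December 2015: 196 days, exemption $74,000 → ($179,000 − $74,000) × 2.25% × 196/365 = $1,268.6301
Total = $2,841.7192

$2,841.72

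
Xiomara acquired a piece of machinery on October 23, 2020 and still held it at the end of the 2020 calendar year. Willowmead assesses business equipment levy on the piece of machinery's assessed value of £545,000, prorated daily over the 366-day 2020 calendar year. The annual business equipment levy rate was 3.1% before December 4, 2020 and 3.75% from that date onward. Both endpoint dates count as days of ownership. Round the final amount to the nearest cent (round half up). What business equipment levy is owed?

October 23 – December 3, 2020: 42 days at 3.1% → £545,000 × 3.1% × 42/366 = £1,938.7705
December 4 – December 31, 2020: 28 days at 3.75% → £545,000 × 3.75% × 28/366 = £1,563.5246
Total = £3,502.2951

£3,502.30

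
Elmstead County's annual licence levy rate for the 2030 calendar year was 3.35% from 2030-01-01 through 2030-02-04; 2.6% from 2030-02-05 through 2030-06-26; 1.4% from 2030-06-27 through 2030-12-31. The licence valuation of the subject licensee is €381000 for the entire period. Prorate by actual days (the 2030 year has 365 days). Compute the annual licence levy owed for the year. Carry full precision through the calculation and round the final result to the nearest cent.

2030-01-01 to 2030-02-04: 35 days at 3.35% → €381000 × 3.35% × 35/365 = €1223.8973
2030-02-05 to 2030-06-26: 142 days at 2.6% → €381000 × 2.6% × 142/365 = €3853.8411
2030-06-27 to 2030-12-31: 188 days at 1.4% → €381000 × 1.4% × 188/365 = €2747.3753
Total = €7825.1137

€7825.11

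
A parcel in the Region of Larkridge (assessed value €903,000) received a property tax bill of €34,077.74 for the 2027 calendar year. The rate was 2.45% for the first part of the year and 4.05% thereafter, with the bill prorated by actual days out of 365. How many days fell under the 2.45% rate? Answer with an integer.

63 days

Let d = days at the first rate; then 365 − d days at the second rate.
€903,000 × [2.45%·d + 4.05%·(365−d)] / 365 = €34,077.74
Solving gives d = 63, so the new rate took effect on 5 March 2027.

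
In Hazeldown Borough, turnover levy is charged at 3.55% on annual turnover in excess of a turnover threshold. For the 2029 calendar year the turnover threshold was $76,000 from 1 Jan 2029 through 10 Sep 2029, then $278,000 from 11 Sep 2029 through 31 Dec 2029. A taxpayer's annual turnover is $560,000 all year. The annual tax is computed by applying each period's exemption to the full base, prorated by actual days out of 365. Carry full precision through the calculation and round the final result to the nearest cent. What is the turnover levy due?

$14,981.58

1 Jan – 10 Sep 2029: 253 days, exemption $76,000 → ($560,000 − $76,000) × 3.55% × 253/365 = $11,909.7151
11 Sep – 31 Dec 2029: 112 days, exemption $278,000 → ($560,000 − $278,000) × 3.55% × 112/365 = $3,071.8685
Total = $14,981.5836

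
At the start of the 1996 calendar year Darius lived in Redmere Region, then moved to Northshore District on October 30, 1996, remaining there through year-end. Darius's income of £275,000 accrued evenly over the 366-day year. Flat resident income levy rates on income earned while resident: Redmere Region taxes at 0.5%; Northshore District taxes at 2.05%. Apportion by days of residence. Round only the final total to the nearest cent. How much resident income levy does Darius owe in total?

Redmere Region, January 1 – October 29, 1996: 303 days → £275,000 × 0.5% × 303/366 = £1,138.3197
Northshore District, October 30 – December 31, 1996: 63 days → £275,000 × 2.05% × 63/366 = £970.3893
Total = £2,108.7090

£2,108.71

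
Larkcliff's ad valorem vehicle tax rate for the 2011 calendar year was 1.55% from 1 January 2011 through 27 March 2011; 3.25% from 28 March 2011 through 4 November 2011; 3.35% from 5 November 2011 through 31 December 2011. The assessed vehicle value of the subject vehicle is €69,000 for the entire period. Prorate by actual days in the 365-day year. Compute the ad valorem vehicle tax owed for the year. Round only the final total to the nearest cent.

€1,976.90

1 January – 27 March 2011: 86 days at 1.55% → €69,000 × 1.55% × 86/365 = €251.9918
28 March – 4 November 2011: 222 days at 3.25% → €69,000 × 3.25% × 222/365 = €1,363.9315
5 November – 31 December 2011: 57 days at 3.35% → €69,000 × 3.35% × 57/365 = €360.9740
Total = €1,976.8973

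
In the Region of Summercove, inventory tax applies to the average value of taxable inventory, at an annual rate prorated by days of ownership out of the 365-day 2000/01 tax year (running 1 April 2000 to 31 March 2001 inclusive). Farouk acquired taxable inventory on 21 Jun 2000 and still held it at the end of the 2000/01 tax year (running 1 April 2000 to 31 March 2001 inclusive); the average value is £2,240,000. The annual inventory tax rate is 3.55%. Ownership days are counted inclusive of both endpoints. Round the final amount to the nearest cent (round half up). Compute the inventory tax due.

Days held (21 Jun 2000 – 31 Mar 2001): 284 out of 365
Tax = £2,240,000 × 3.55% × 284/365 = £61,873.0959

£61,873.10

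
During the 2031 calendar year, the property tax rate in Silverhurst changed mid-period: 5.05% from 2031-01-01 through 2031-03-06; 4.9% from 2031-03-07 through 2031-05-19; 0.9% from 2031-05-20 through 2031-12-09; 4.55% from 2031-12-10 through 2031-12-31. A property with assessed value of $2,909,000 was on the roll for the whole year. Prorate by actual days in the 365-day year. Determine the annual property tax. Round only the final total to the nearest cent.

$77,670.30

2031-01-01 to 2031-03-06: 65 days at 5.05% → $2,909,000 × 5.05% × 65/365 = $26,161.0753
2031-03-07 to 2031-05-19: 74 days at 4.9% → $2,909,000 × 4.9% × 74/365 = $28,898.7233
2031-05-20 to 2031-12-09: 204 days at 0.9% → $2,909,000 × 0.9% × 204/365 = $14,632.6685
2031-12-10 to 2031-12-31: 22 days at 4.55% → $2,909,000 × 4.55% × 22/365 = $7,977.8329
Total = $77,670.3000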